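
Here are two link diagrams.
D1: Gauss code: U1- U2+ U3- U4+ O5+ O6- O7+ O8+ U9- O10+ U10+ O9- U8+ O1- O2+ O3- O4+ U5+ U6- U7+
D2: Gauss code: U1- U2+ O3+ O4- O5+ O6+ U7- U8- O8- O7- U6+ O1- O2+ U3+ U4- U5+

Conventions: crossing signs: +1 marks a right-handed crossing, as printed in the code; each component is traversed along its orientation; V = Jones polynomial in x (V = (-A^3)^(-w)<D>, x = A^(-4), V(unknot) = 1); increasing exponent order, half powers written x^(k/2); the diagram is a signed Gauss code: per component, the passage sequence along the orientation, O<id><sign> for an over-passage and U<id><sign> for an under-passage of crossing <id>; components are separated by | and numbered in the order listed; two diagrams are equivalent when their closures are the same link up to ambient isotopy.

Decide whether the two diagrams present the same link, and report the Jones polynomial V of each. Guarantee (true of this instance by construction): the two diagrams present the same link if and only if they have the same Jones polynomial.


equivalent: yes
V(D1) = 1  (w +2, c 10, <D> = A^6)
V(D2) = 1  [8 crossings, <D> = 1, w = 0]
key observation: from 10 to 8 crossings by R-moves: one link, two diagrams


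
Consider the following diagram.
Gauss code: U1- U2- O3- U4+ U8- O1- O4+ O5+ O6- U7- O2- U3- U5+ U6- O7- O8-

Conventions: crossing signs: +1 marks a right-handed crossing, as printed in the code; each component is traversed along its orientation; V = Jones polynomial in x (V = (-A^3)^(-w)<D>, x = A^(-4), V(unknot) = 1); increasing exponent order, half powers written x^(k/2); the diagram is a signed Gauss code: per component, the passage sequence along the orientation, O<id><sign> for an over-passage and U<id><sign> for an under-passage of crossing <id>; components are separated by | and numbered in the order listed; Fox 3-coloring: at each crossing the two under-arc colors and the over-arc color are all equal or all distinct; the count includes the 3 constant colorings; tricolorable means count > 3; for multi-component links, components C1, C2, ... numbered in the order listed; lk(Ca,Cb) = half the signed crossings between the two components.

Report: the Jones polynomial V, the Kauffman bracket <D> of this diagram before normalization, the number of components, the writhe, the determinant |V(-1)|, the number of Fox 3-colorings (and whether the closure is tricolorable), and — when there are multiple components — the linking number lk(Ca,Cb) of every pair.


V(x) = -x^-6 + x^-5 - x^-4 + 2x^-3 - x^-2 + x^-1
bracket: A^-8 - A^-4 + 2 - A^4 + A^8 - A^12, w = -4
1 component, writhe -4, over 8 crossings
det 7, colorings 3 of 3^8 — not tricolorable
observation: w = -4 shifts under R1 moves; the (-A^3)^(4) factor cancels that in V


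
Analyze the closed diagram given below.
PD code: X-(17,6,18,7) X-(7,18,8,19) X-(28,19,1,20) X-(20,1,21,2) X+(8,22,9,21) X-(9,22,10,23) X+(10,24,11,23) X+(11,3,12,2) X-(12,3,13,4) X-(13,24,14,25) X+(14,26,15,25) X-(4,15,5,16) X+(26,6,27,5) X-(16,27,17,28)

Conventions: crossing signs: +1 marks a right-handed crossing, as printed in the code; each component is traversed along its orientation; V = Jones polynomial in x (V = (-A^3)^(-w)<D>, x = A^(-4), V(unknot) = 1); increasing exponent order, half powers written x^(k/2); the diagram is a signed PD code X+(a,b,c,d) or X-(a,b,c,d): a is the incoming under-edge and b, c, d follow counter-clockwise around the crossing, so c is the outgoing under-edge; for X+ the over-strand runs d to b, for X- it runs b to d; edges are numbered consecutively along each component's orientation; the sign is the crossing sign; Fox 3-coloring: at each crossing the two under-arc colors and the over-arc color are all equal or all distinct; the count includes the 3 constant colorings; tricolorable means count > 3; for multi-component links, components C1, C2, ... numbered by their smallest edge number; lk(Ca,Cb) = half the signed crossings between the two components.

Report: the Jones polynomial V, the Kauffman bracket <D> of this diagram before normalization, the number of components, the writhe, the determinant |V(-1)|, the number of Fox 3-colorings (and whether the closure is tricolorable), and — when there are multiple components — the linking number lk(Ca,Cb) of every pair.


V(x) = x^-7 - 2x^-6 + 2x^-5 - 3x^-4 + 3x^-3 - 2x^-2 + 2x^-1
bracket: 2A^-8 - 2A^-4 + 3 - 3A^4 + 2A^8 - 2A^12 + A^16, w = -4
1 component, writhe -4, over 14 crossings
det 15, colorings 9 of 3^14 — tricolorable
observation: w = -4 (over 14 crossings) is diagram-only; (-A^3)^(4) removes it from V


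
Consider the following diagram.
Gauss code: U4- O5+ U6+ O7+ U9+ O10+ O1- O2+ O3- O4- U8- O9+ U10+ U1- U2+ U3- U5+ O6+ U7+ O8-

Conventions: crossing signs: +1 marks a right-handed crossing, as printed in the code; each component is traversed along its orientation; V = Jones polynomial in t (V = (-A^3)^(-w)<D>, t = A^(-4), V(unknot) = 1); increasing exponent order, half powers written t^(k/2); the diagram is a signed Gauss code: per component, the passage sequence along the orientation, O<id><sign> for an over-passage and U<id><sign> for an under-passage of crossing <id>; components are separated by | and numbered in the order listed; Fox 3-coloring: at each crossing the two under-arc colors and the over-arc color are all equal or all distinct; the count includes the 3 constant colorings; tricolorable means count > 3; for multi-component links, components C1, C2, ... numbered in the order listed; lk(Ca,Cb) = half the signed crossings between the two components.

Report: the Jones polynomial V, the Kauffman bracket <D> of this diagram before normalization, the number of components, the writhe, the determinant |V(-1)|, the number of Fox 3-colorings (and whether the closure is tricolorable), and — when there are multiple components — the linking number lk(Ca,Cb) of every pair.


V = t^-1 - 1 + 2t - 2t^2 + 2t^3 - 2t^4 + t^5
<D> = A^-14 - 2A^-10 + 2A^-6 - 2A^-2 + 2A^2 - A^6 + A^10 (w = +2)
1 component over 10 crossings, w = +2
3 Fox colorings among 3^10, |V(-1)| = 11: not tricolorable
why: the span of V is 6, forcing >= 6 crossings in any diagram


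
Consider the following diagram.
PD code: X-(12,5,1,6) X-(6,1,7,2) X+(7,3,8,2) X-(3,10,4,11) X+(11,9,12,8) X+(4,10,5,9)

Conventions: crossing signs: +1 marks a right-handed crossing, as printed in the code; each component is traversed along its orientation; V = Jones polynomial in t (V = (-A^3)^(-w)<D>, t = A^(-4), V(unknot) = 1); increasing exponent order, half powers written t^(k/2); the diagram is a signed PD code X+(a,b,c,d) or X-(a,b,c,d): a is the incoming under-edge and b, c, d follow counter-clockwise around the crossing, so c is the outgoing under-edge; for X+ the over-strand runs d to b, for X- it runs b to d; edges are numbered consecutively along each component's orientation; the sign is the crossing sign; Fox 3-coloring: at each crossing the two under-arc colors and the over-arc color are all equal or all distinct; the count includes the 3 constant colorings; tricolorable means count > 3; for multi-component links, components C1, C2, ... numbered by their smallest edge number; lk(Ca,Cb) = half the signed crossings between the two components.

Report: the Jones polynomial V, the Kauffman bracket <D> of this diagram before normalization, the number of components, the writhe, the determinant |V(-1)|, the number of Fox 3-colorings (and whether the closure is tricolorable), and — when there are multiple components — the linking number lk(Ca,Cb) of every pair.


V(t) = 1
bracket: 1, w = 0
1 component, writhe 0, over 6 crossings
det 1, colorings 3 of 3^6 — not tricolorable
observation: w = 0 shifts under R1 moves; the (-A^3)^(0) factor cancels that in V


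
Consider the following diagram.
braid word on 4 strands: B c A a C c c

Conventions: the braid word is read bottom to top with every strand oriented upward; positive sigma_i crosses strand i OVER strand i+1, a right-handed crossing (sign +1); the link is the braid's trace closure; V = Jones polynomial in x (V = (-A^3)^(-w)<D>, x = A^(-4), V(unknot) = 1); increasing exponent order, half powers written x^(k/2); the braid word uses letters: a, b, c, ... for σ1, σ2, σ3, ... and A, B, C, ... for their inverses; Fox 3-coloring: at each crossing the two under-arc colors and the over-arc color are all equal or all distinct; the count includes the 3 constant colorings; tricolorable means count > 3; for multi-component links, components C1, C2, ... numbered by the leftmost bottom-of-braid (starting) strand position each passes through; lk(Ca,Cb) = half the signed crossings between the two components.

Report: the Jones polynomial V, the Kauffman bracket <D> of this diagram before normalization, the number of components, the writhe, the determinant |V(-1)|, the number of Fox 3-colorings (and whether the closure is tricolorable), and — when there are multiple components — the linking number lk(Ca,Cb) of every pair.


V(x) = 1 + x + x^2 + x^3
bracket: -A^-9 - A^-5 - A^-1 - A^3, w = +1
3 components, writhe +1, over 7 crossings
lk(C1,C2) = 0
linking number lk(C1,C3) = 0
lk(C2,C3): +1
det 0, colorings 9 of 3^7 — tricolorable
observation: det 0 = |V(-1)|; divisible by 3, so tricolorable


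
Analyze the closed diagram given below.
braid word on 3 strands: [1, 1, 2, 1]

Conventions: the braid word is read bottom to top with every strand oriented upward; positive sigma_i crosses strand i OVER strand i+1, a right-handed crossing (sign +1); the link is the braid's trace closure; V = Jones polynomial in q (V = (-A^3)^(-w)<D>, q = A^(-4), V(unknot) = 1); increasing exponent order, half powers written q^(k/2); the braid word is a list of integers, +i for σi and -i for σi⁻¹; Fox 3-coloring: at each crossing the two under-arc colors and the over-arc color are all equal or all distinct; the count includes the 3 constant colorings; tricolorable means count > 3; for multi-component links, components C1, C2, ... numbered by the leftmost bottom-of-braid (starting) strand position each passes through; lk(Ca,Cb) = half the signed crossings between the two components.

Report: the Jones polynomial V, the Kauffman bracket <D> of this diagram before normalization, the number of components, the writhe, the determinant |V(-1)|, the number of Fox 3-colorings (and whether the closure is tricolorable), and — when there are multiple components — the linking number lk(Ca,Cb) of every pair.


V(q) = q + q^3 - q^4
bracket: -A^-4 + 1 + A^8, w = +4
1 component, writhe +4, over 4 crossings
det 3, colorings 9 of 3^4 — tricolorable
observation: V spans 3 powers of q: at least 3 crossings in any diagram


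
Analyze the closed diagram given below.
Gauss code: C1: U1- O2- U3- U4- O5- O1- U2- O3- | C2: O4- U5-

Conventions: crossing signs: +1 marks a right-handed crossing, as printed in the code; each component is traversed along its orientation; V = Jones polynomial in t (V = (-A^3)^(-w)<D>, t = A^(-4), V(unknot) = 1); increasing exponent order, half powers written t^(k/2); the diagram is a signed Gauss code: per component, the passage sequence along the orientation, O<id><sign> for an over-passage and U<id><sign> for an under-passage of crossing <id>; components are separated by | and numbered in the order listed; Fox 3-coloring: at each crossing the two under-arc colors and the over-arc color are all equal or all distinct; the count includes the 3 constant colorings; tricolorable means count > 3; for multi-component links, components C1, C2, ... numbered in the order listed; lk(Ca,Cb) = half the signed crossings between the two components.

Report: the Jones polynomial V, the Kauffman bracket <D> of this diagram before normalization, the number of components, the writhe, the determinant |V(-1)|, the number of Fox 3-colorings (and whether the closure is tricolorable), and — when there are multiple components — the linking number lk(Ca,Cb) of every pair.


Jones polynomial: V(t) = t^(-13/2) - t^(-11/2) + t^(-9/2) - 2t^(-7/2) - t^(-3/2)
<D> = A^-9 + 2A^-1 - A^3 + A^7 - A^11; writhe -5
components 2, writhe -5 (5 crossings)
linking number lk(C1,C2) = -1
3-colorings: 9 of 3^5, det 6 — tricolorable
note: det 6 = |V(-1)|; divisible by 3, so tricolorable


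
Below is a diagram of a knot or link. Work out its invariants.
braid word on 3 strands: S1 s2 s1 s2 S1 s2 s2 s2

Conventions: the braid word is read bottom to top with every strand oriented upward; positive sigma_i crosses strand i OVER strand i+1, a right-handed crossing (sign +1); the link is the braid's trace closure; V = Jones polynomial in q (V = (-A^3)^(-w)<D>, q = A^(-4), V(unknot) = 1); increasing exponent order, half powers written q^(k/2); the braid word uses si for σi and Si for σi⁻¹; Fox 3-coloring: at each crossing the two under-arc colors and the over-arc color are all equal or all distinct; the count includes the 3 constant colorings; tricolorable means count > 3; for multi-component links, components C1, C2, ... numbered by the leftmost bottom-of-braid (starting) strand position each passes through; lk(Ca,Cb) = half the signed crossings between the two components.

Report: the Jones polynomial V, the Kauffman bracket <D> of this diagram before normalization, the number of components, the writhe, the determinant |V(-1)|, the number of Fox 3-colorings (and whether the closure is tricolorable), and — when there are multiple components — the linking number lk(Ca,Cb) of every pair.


V(q) = q + q^2 + q^3 + q^6
bracket: A^-12 + 1 + A^4 + A^8, w = +4
3 components, writhe +4, over 8 crossings
lk(C1,C2) = 0
linking number lk(C1,C3) = 0
lk(C2,C3): +2
det 0, colorings 9 of 3^8 — tricolorable
observation: w = +4 (over 8 crossings) is diagram-only; (-A^3)^(-4) removes it from V


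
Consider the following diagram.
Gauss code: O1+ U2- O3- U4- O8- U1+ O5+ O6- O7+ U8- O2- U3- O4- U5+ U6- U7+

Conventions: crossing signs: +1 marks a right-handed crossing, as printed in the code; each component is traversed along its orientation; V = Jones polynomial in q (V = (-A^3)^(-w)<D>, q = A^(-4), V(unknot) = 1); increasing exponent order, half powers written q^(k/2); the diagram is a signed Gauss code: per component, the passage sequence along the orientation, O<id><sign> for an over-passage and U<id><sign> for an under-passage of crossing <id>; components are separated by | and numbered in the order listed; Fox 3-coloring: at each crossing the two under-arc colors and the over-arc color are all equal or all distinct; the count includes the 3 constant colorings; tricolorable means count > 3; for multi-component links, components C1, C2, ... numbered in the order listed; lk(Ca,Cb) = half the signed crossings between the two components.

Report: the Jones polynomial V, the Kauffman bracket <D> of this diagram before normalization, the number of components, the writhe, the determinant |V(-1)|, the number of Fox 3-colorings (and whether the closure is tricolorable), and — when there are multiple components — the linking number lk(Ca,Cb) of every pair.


Jones polynomial: V(q) = q^-5 - 2q^-4 + 2q^-3 - 2q^-2 + 2q^-1 - 1 + q
<D> = A^-10 - A^-6 + 2A^-2 - 2A^2 + 2A^6 - 2A^10 + A^14; writhe -2
components 1, writhe -2 (8 crossings)
3-colorings: 3 of 3^8, det 11 — not tricolorable
note: V spans 6 powers of q: at least 6 crossings in any diagram


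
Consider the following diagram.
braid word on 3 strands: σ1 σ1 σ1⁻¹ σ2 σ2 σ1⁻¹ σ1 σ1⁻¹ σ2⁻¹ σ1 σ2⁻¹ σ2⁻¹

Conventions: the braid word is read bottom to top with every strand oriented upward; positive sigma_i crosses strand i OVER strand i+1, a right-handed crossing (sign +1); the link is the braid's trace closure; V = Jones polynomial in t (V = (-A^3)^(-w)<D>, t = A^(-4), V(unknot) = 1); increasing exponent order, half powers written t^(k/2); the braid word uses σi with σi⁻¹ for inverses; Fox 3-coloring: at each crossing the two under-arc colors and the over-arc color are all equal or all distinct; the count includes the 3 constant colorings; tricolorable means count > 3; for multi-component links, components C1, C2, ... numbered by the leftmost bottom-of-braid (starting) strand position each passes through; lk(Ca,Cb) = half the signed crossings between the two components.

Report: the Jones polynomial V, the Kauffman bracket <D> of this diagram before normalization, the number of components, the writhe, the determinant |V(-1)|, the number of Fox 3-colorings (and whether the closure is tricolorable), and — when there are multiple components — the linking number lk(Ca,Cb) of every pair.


V(t) = -t^-3 + t^-2 - t^-1 + 3 - t + t^2 - t^3
bracket: -A^-12 + A^-8 - A^-4 + 3 - A^4 + A^8 - A^12, w = 0
1 component, writhe 0, over 12 crossings
det 9, colorings 27 of 3^12 — tricolorable
observation: V is palindromic (span 6, det 9): t -> 1/t fixes it; necessary, not sufficient, for amphichirality


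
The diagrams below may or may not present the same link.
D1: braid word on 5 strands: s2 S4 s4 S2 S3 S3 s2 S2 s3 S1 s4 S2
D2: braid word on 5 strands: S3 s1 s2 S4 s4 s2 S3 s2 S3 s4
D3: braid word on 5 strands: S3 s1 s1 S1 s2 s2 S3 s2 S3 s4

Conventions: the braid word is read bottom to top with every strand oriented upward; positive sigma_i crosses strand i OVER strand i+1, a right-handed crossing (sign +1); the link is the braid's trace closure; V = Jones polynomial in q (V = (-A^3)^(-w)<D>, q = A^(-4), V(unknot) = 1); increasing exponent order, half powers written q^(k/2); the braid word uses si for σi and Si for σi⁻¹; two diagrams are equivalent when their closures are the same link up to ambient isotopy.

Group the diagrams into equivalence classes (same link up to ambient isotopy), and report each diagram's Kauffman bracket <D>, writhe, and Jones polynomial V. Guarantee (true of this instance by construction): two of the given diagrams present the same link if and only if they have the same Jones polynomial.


grouping into links: {D1} | {D2, D3}
V(D1) = 1  (w -2, c 12, <D> = A^-6)
V(D2) = -q^-3 + 2q^-2 - 2q^-1 + 3 - 2q + 2q^2 - q^3  [10 crossings, <D> = -A^-6 + 2A^-2 - 2A^2 + 3A^6 - 2A^10 + 2A^14 - A^18, w = +2]
D3 (bracket -A^-6 + 2A^-2 - 2A^2 + 3A^6 - 2A^10 + 2A^14 - A^18; 10 crossings at w = +2): V = -q^-3 + 2q^-2 - 2q^-1 + 3 - 2q + 2q^2 - q^3
why: 2 values of V(q) split the 3 diagrams


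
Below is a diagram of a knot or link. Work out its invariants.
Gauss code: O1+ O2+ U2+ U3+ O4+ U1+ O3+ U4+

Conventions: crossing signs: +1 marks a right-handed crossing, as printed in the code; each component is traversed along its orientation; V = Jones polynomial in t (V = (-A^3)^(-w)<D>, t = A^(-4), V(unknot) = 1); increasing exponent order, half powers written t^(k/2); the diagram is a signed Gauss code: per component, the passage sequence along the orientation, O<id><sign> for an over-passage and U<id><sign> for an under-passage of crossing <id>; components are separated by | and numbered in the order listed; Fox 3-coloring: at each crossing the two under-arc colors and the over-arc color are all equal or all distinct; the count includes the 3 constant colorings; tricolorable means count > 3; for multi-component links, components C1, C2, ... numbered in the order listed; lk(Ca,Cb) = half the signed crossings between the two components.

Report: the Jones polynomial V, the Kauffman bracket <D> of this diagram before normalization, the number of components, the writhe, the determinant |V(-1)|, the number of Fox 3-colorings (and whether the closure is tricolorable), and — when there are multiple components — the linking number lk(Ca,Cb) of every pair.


V = t + t^3 - t^4
<D> = -A^-4 + 1 + A^8 (w = +4)
1 component over 4 crossings, w = +4
9 Fox colorings among 3^4, |V(-1)| = 3: tricolorable
why: V spans 3 powers of t: at least 3 crossings in any diagram


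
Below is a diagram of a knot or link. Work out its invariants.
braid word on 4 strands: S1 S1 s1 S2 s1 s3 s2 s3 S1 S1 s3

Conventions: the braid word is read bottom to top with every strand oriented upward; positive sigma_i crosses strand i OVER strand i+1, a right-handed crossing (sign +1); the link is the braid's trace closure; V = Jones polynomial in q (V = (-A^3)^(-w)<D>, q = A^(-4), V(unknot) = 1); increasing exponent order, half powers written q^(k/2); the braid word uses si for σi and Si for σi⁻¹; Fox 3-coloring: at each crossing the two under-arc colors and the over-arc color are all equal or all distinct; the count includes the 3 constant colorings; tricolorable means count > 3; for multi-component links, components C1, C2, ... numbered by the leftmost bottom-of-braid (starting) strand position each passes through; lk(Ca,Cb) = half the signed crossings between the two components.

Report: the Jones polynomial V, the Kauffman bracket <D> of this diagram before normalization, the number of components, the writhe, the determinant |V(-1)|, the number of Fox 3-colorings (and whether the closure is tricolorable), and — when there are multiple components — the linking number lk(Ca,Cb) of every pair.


V = -q^-3 + 2q^-2 - 2q^-1 + 3 - 2q + 2q^2 - q^3
<D> = A^-9 - 2A^-5 + 2A^-1 - 3A^3 + 2A^7 - 2A^11 + A^15 (w = +1)
1 component over 11 crossings, w = +1
3 Fox colorings among 3^11, |V(-1)| = 13: not tricolorable
why: |V(-1)| = 13: so not tricolorable, since 3 does not divide 13


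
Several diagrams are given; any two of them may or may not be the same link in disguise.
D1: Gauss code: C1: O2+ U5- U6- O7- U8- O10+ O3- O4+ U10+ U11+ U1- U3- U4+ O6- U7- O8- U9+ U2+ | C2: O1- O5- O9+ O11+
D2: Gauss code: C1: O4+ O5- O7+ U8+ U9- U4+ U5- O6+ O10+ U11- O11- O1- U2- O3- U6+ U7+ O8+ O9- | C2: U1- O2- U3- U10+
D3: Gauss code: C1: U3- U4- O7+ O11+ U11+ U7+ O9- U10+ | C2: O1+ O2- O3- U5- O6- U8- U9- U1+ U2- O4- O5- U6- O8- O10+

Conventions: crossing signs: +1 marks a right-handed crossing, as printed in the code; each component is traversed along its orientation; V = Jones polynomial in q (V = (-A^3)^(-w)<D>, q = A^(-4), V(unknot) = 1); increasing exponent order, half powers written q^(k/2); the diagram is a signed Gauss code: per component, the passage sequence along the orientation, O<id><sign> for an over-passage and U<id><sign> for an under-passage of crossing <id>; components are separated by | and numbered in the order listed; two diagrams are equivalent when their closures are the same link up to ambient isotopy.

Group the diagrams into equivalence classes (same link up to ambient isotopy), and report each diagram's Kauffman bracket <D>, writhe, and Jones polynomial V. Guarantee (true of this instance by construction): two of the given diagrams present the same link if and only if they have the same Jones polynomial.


equivalence classes: {D1} | {D2} | {D3}
D1 (bracket A^-1 + A^3 + A^7 - A^15; 11 crossings at w = -1): V = q^(-9/2) - q^(-5/2) - q^(-3/2) - q^(-1/2)
V(D2) = -q^(-5/2) - q^(-1/2)  [11 crossings, <D> = A^-1 + A^7, w = -1]
V(D3) = q^(-13/2) - q^(-11/2) + q^(-9/2) - 2q^(-7/2) - q^(-3/2)  (w -3, c 11, <D> = A^-3 + 2A^5 - A^9 + A^13 - A^17)
observation: comparing 3 Jones polynomials yields 3 groups


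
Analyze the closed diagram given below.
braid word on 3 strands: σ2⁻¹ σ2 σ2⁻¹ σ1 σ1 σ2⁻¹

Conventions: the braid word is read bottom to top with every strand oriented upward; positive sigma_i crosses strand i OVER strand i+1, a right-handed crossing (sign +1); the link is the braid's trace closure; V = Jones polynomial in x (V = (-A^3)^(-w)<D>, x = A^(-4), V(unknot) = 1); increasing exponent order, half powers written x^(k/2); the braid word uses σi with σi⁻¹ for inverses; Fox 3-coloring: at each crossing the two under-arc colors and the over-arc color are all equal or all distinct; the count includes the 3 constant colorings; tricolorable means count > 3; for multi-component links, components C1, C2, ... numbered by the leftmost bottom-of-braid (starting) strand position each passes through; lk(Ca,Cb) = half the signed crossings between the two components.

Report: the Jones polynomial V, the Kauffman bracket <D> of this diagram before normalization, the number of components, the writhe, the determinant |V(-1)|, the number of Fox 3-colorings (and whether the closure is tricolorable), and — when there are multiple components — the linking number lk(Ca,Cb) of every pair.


Jones polynomial: V(x) = x^-2 + 2 + x^2
<D> = A^-8 + 2 + A^8; writhe 0
components 3, writhe 0 (6 crossings)
linking number lk(C1,C2) = 0
lk(C1,C3): +1
lk(C2,C3) = -1
3-colorings: 3 of 3^6, det 4 — not tricolorable
note: span 4 respects span(V) <= c + mu - 1 = 8 for this 3-component diagram


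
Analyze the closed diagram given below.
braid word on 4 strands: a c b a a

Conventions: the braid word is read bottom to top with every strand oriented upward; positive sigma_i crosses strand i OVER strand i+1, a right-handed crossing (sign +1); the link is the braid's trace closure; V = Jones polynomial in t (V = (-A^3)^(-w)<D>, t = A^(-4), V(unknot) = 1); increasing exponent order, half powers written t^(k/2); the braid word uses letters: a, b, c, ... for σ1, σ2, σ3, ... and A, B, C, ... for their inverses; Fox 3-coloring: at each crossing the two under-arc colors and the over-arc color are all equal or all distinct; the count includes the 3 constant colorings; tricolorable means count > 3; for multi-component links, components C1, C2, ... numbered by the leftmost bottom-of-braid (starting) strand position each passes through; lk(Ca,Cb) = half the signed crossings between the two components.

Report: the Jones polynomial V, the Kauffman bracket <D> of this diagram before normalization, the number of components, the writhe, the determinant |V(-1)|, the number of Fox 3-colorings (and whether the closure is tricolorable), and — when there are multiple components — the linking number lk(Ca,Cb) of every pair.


V = t + t^3 - t^4
<D> = A^-1 - A^3 - A^11 (w = +5)
1 component over 5 crossings, w = +5
9 Fox colorings among 3^5, |V(-1)| = 3: tricolorable
why: w = +5 (over 5 crossings) is diagram-only; (-A^3)^(-5) removes it from V


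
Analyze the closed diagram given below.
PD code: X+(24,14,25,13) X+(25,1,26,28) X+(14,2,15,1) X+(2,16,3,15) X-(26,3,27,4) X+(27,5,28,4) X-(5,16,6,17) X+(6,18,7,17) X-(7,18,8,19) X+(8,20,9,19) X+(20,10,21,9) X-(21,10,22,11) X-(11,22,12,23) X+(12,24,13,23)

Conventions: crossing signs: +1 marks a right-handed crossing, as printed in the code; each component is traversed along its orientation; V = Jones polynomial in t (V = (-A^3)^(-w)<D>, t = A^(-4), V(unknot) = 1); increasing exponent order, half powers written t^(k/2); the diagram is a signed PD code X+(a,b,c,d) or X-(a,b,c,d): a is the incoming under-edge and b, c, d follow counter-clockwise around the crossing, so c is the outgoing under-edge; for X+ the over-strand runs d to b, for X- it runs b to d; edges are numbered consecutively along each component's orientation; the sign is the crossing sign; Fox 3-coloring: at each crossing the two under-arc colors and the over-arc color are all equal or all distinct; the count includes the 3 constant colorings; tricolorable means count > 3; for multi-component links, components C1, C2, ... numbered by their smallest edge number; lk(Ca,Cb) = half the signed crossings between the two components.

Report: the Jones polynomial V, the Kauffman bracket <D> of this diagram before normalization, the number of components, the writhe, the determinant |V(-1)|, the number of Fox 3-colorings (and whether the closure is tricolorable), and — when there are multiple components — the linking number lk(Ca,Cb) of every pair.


V = t + t^3 - t^4
<D> = -A^-4 + 1 + A^8 (w = +4)
1 component over 14 crossings, w = +4
9 Fox colorings among 3^14, |V(-1)| = 3: tricolorable
why: w = +4 shifts under R1 moves; the (-A^3)^(-4) factor cancels that in V


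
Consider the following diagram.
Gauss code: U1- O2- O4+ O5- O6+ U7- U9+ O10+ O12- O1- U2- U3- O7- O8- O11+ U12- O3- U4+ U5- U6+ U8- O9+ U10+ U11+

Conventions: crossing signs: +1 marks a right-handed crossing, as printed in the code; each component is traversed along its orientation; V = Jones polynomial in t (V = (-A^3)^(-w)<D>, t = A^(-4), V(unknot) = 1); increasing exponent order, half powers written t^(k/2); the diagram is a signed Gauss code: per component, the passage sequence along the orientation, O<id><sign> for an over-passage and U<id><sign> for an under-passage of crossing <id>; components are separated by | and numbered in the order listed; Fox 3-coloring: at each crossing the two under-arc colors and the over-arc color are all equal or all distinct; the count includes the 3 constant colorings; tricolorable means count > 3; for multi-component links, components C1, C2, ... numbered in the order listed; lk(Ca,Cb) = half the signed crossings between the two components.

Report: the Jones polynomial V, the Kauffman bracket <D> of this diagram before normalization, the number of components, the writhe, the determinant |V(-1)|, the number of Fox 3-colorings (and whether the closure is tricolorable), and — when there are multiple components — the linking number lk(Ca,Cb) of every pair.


Jones polynomial: V(t) = -t^-5 + t^-4 - t^-3 + 2t^-2 - t^-1 + 2 - t
<D> = -A^-10 + 2A^-6 - A^-2 + 2A^2 - A^6 + A^10 - A^14; writhe -2
components 1, writhe -2 (12 crossings)
3-colorings: 9 of 3^12, det 9 — tricolorable
note: w = -2 shifts under R1 moves; the (-A^3)^(2) factor cancels that in V


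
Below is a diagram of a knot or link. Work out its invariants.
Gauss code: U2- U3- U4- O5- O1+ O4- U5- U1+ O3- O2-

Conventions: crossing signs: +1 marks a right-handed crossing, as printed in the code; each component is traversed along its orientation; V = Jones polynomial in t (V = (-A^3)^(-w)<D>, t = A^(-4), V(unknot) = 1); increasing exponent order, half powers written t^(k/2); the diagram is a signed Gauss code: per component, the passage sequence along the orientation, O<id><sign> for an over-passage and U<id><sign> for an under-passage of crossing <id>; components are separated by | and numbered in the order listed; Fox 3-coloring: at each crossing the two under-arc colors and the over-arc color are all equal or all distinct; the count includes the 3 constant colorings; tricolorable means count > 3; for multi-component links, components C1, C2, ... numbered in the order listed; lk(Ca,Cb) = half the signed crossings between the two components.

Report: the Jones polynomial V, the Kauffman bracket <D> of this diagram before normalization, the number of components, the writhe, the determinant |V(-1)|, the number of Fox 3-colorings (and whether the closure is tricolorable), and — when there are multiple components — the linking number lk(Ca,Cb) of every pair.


V(t) = 1
bracket: -A^-9, w = -3
1 component, writhe -3, over 5 crossings
det 1, colorings 3 of 3^5 — not tricolorable
observation: w = -3 shifts under R1 moves; the (-A^3)^(3) factor cancels that in V


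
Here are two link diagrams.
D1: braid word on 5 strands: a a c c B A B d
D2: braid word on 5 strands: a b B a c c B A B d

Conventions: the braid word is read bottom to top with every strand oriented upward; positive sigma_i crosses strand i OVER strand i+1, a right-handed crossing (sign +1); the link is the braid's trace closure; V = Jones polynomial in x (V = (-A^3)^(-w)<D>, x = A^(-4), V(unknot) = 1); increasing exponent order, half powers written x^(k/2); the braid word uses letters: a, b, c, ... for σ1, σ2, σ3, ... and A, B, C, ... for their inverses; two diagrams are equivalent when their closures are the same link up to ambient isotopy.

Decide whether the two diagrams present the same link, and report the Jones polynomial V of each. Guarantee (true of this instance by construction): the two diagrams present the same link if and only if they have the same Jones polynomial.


equivalent: yes
V(D1) = 1 + x + x^2 + x^3  (w +2, c 8, <D> = A^-6 + A^-2 + A^2 + A^6)
V(D2) = 1 + x + x^2 + x^3  (w +2, c 10, <D> = A^-6 + A^-2 + A^2 + A^6)
why: Markov moves rewrite D1 (8 crossings) into D2 (10)


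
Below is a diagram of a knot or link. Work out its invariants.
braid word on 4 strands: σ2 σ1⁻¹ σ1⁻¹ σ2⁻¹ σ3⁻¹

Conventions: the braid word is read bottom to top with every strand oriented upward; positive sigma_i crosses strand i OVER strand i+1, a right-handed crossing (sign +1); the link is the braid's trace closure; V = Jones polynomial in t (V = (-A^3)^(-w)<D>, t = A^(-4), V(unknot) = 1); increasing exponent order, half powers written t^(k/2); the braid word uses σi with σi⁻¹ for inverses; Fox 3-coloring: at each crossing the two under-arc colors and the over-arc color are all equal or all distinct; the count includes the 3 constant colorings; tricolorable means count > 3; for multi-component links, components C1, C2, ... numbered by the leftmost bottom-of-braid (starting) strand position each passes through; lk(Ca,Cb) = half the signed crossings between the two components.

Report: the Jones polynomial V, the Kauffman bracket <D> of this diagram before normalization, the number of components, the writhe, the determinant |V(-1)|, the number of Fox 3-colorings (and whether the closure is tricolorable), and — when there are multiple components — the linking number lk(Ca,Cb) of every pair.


V(t) = t^-3 + t^-2 + t^-1 + 1
bracket: -A^-9 - A^-5 - A^-1 - A^3, w = -3
3 components, writhe -3, over 5 crossings
lk(C1,C2) = 0
linking number lk(C1,C3) = -1
lk(C2,C3): 0
det 0, colorings 9 of 3^6 — tricolorable
observation: span 3 respects span(V) <= c + mu - 1 = 7 for this 3-component diagram


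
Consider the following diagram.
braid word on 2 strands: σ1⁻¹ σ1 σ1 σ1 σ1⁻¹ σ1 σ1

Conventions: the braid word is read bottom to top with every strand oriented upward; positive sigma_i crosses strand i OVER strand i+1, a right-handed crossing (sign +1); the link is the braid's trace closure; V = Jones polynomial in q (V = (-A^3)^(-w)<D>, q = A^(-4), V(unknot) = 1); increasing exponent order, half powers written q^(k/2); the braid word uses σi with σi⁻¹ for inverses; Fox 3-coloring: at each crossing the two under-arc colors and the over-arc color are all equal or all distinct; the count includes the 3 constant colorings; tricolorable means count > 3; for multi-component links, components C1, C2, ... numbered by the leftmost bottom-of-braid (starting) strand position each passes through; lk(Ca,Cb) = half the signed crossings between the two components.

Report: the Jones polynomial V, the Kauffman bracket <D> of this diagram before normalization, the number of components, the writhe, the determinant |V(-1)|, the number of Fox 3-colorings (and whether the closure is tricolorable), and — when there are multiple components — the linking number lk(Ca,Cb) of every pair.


V(q) = q + q^3 - q^4
bracket: A^-7 - A^-3 - A^5, w = +3
1 component, writhe +3, over 7 crossings
det 3, colorings 9 of 3^7 — tricolorable
observation: det 3 = |V(-1)|; divisible by 3, so tricolorable


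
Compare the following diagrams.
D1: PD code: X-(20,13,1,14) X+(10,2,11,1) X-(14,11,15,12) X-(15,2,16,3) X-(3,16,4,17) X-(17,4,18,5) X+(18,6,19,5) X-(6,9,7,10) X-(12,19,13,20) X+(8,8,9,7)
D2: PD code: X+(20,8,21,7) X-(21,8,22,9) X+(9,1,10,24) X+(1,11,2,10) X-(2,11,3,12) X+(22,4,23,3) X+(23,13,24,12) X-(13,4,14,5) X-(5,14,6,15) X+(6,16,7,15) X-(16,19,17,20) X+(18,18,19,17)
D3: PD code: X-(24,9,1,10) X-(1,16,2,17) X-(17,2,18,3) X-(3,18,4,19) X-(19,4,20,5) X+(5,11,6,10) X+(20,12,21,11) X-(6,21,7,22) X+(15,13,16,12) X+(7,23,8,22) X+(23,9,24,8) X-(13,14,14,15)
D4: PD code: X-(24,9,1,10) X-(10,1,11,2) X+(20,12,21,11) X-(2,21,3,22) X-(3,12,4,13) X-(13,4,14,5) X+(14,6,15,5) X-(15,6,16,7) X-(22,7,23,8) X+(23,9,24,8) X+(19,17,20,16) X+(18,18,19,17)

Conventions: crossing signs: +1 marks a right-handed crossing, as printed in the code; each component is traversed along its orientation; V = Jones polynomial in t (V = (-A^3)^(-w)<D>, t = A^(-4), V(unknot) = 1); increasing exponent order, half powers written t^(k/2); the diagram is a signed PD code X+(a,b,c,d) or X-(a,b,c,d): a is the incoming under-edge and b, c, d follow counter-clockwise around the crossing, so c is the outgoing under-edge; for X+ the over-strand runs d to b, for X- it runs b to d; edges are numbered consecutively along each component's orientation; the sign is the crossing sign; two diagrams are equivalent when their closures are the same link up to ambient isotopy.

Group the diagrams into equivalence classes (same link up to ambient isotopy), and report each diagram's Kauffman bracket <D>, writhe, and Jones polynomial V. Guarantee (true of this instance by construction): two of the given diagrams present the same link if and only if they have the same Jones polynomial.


equivalence classes: {D1, D4} | {D2} | {D3}
D1 (bracket A^-8 - A^-4 + 2 - A^4 + A^8 - A^12; 10 crossings at w = -4): V = -t^-6 + t^-5 - t^-4 + 2t^-3 - t^-2 + t^-1
V(D2) = 1  [12 crossings, <D> = A^6, w = +2]
V(D3) = -t^-4 + t^-3 + t^-1  [12 crossings, <D> = A^-2 + A^6 - A^10, w = -2]
V(D4) = -t^-6 + t^-5 - t^-4 + 2t^-3 - t^-2 + t^-1  [12 crossings, <D> = A^-2 - A^2 + 2A^6 - A^10 + A^14 - A^18, w = -2]
key observation: 3 values of V(t) split the 4 diagrams


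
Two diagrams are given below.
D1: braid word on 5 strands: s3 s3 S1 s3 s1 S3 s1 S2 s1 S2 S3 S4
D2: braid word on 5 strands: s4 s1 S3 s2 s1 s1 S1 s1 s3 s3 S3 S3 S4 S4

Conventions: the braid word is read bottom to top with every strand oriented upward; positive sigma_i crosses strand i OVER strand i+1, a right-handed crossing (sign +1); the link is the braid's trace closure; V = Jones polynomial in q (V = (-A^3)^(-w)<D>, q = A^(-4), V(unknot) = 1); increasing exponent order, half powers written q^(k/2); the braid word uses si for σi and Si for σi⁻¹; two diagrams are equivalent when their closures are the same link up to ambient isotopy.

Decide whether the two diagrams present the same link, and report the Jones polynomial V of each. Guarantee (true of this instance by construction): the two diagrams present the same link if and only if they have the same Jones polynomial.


same link: no
V(D1) = q^-2 - q^-1 + 1 - q + q^2  [12 crossings, <D> = A^-8 - A^-4 + 1 - A^4 + A^8, w = 0]
D2 (bracket -A^-10 + A^-6 + A^2; 14 crossings at w = +2): V = q + q^3 - q^4
note: comparing 2 Jones polynomials yields 2 groups


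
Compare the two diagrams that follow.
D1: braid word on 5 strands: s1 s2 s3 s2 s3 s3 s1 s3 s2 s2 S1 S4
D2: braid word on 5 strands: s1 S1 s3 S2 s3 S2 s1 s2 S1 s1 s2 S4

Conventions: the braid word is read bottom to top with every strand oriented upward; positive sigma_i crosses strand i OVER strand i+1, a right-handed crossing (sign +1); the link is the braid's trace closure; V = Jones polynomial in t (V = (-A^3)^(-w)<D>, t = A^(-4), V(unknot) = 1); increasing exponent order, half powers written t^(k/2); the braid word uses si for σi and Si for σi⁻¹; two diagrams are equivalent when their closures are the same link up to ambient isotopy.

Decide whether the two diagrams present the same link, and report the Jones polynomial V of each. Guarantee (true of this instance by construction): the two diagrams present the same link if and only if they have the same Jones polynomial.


same link: no
V(D1) = t^3 + t^5 - t^6 + t^7 - t^8 + t^9 - t^10  [12 crossings, <D> = -A^-16 + A^-12 - A^-8 + A^-4 - 1 + A^4 + A^12, w = +8]
V(D2) = 1  (w +2, c 12, <D> = A^6)
note: 2 values of V(t) split the 2 diagrams


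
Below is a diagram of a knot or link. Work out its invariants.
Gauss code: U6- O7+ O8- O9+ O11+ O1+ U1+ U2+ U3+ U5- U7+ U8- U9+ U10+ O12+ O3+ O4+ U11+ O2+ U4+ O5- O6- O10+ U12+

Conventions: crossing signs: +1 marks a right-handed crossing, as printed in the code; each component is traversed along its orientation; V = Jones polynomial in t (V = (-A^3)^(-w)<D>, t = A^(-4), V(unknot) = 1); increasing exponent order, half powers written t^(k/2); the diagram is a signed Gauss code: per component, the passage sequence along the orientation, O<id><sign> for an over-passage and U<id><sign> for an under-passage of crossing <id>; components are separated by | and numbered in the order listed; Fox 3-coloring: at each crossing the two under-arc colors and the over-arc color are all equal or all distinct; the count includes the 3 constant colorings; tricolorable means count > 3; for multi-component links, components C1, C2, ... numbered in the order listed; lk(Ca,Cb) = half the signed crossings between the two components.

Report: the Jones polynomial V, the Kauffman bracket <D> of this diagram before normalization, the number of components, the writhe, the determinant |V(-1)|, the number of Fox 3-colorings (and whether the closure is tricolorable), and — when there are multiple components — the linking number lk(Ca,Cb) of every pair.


V = t - t^2 + 2t^3 - t^4 + t^5 - t^6
<D> = -A^-6 + A^-2 - A^2 + 2A^6 - A^10 + A^14 (w = +6)
1 component over 12 crossings, w = +6
3 Fox colorings among 3^12, |V(-1)| = 7: not tricolorable
why: the span of V is 5, forcing >= 5 crossings in any diagram
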